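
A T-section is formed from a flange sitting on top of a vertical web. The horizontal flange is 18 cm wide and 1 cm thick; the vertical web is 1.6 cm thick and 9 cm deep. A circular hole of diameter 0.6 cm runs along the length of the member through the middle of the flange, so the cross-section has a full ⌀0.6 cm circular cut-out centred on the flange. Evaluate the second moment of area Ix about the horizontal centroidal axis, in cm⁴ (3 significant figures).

Ix ≈ 297 cm⁴

Decompose the section into non-overlapping parts with the origin at the bottom-left of its bounding rectangle.
Flange: 18 × 1, A = 18 cm², y = 9.5 cm, Ī = 1.5 cm⁴.
Web: 1.6 × 9, A = 14.4 cm², y = 4.5 cm, Ī = 97.2 cm⁴.
Hole (subtracted): ⌀0.6, A = 0.28274 cm², y = 9.5 cm, Ī = 0.0063617 cm⁴.
Centroid: ȳ = ΣA·y / ΣA = 7.2582 cm.
Transfer each piece to the horizontal centroidal axis using Ī + A·d² with d = y − 7.2582:
  flange: d = 2.2418 cm → contributes +91.961 cm⁴
  web: d = -2.7582 cm → contributes +206.75 cm⁴
  hole: d = 2.2418 cm → contributes −1.4273 cm⁴
Total I = 297.29 cm⁴.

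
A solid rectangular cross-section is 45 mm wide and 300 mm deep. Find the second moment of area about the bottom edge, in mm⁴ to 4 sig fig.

I_base ≈ 4.050 × 10⁸ mm⁴

The section: 45 × 300, A = 13 500 mm², y = 150 mm, Ī = 101 250 000 mm⁴.
Transfer it to the bottom edge using Ī + A·d² with d = y − 0:
  the section: d = 150 mm → contributes +405 000 000 mm⁴
Total I = 405 000 000 mm⁴.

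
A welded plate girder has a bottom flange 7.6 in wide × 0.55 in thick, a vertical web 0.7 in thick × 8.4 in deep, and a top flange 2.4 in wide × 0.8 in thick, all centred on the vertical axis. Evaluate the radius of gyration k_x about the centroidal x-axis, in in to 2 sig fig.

Decompose the section into non-overlapping parts with the origin at the bottom-left of its bounding rectangle.
Bottom plate: 7.6 × 0.55, A = 4.18 in², y = 0.275 in, Ī = 0.1054 in⁴.
Web plate: 0.7 × 8.4, A = 5.88 in², y = 4.75 in, Ī = 34.57 in⁴.
Top plate: 2.4 × 0.8, A = 1.92 in², y = 9.35 in, Ī = 0.1024 in⁴.
Centroid: ȳ = ΣA·y / ΣA = 3.926 in.
Transfer each piece to the centroidal x-axis using Ī + A·d² with d = y − 3.926:
  bottom plate: d = -3.651 in → contributes +55.82 in⁴
  web plate: d = 0.8242 in → contributes +38.57 in⁴
  top plate: d = 5.424 in → contributes +56.59 in⁴
Total I = 151 in⁴.
Radius of gyration: k = √(I/A) = √(151 / 11.98) = 3.55 in.

k_x ≈ 3.6 in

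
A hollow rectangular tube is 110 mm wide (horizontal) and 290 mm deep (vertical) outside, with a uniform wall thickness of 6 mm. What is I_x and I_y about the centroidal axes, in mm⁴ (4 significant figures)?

Decompose the section into non-overlapping parts with the origin at the bottom-left of its bounding rectangle.
Outer rectangle: 110 × 290, A = 31 900 mm², y = 145 mm, Ī = 223 565 833 mm⁴.
Inner void (subtracted): 98 × 278, A = 27 244 mm², y = 145 mm, Ī = 175 460 441 mm⁴.
By symmetry the centroid is at mid-height, ȳ = 145 mm.
All pieces are centred on the centroidal x-axis, so I = ΣĪ (holes subtracted) = 48 105 392 mm⁴.
Repeating about the centroidal y-axis gives I_y = 10 361 552 mm⁴.

I_x ≈ 4.811 × 10⁷ mm⁴, I_y ≈ 1.036 × 10⁷ mm⁴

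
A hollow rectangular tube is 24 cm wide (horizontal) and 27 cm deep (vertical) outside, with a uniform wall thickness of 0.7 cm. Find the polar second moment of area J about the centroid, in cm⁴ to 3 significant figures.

Decompose the section into non-overlapping parts with the origin at the bottom-left of its bounding rectangle.
Outer rectangle: 24 × 27, A = 648 cm², y = 13.5 cm, Ī = 39 366 cm⁴.
Inner void (subtracted): 22.6 × 25.6, A = 578.56 cm², y = 13.5 cm, Ī = 31 597 cm⁴.
By symmetry the centroid is at mid-height, ȳ = 13.5 cm.
All pieces are centred on the centroidal x-axis, so I = ΣĪ (holes subtracted) = 7768.9 cm⁴.
Repeating about the centroidal y-axis gives I_y = 6478.6 cm⁴.
Polar second moment: J = I_x + I_y = 14 247 cm⁴.

J ≈ 1.42 × 10⁴ cm⁴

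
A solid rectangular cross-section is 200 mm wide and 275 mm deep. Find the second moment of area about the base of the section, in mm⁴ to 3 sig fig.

The section: 200 × 275, A = 55 000 mm², y = 137.5 mm, Ī = 346 614 583 mm⁴.
Transfer it to the bottom edge using Ī + A·d² with d = y − 0:
  the section: d = 137.5 mm → contributes +1 386 458 333 mm⁴
Total I = 1 386 458 333 mm⁴.

I_base ≈ 1.39 × 10⁹ mm⁴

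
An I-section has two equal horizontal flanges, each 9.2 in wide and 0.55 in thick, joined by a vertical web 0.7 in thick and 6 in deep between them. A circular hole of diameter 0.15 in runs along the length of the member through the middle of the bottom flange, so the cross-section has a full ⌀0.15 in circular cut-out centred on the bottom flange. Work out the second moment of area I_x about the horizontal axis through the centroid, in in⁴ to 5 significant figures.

Decompose the section into non-overlapping parts with the origin at the bottom-left of its bounding rectangle.
Bottom flange: 9.2 × 0.55, A = 5.06 in², y = 0.275 in, Ī = 0.1275542 in⁴.
Web: 0.7 × 6, A = 4.2 in², y = 3.55 in, Ī = 12.6 in⁴.
Top flange: 9.2 × 0.55, A = 5.06 in², y = 6.825 in, Ī = 0.1275542 in⁴.
Hole (subtracted): ⌀0.15, A = 0.01767146 in², y = 0.275 in, Ī = 0.00002485049 in⁴.
Centroid: ȳ = ΣA·y / ΣA = 3.554046 in.
Transfer each piece to the horizontal axis through the centroid using Ī + A·d² with d = y − 3.554046:
  bottom flange: d = -3.279046 in → contributes +54.53341 in⁴
  web: d = -0.004046476 in → contributes +12.60007 in⁴
  top flange: d = 3.270954 in → contributes +54.26519 in⁴
  hole: d = -3.279046 in → contributes −0.190031 in⁴
Total I = 121.2086 in⁴.

I_x ≈ 121.21 in⁴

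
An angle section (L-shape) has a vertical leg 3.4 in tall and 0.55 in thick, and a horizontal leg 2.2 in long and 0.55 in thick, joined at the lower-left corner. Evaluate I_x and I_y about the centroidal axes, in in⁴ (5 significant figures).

I_x ≈ 3.0650 in⁴, I_y ≈ 0.99233 in⁴

Treat the section as a set of non-overlapping primitives; coordinates are from the bounding-box lower-left.
Vertical leg: 0.55 × 3.4, A = 1.87 in², y = 1.7 in, Ī = 1.801433 in⁴.
Horizontal leg (remainder): 1.65 × 0.55, A = 0.9075 in², y = 0.275 in, Ī = 0.02287656 in⁴.
Centroid: ȳ = ΣA·y / ΣA = 1.234406 in.
Transfer each piece to the centroidal x-axis using Ī + A·d² with d = y − 1.234406:
  vertical leg: d = 0.4655941 in → contributes +2.206808 in⁴
  horizontal leg (remainder): d = -0.9594059 in → contributes +0.8581938 in⁴
Total I = 3.065002 in⁴.
For the y-axis: x̄ = 0.6344059 in.
Repeating about the centroidal y-axis gives I_y = 0.9923267 in⁴.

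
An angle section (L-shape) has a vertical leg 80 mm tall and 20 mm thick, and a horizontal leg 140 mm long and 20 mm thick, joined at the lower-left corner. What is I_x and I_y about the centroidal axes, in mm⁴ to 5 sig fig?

I_x ≈ 1.7973 × 10⁶ mm⁴, I_y ≈ 7.6373 × 10⁶ mm⁴

Split into non-overlapping primitives; take the origin at the lower-left of the bounding box.
Vertical leg: 20 × 80, A = 1 600 mm², y = 40 mm, Ī = 853333.3 mm⁴.
Horizontal leg (remainder): 120 × 20, A = 2 400 mm², y = 10 mm, Ī = 80 000 mm⁴.
Centroid: ȳ = ΣA·y / ΣA = 22 mm.
Transfer each piece to the centroidal x-axis using Ī + A·d² with d = y − 22:
  vertical leg: d = 18 mm → contributes +1 371 733 mm⁴
  horizontal leg (remainder): d = -12 mm → contributes +425 600 mm⁴
Total I = 1 797 333 mm⁴.
For the y-axis: x̄ = 52 mm.
Repeating about the centroidal y-axis gives I_y = 7 637 333 mm⁴.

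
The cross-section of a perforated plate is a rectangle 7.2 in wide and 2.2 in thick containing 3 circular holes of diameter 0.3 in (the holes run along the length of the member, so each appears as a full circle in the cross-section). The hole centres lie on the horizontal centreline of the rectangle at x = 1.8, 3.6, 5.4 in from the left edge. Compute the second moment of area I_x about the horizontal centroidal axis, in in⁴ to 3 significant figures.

Decompose the section into non-overlapping parts with the origin at the bottom-left of its bounding rectangle.
Plate: 7.2 × 2.2, A = 15.84 in², y = 1.1 in, Ī = 6.3888 in⁴.
Hole 1 (subtracted): ⌀0.3, A = 0.070686 in², y = 1.1 in, Ī = 0.00039761 in⁴.
Hole 2 (subtracted): ⌀0.3, A = 0.070686 in², y = 1.1 in, Ī = 0.00039761 in⁴.
Hole 3 (subtracted): ⌀0.3, A = 0.070686 in², y = 1.1 in, Ī = 0.00039761 in⁴.
By symmetry the centroid is at mid-height, ȳ = 1.1 in.
All pieces are centred on the horizontal centroidal axis, so I = ΣĪ (holes subtracted) = 6.3876 in⁴.

I_x ≈ 6.39 in⁴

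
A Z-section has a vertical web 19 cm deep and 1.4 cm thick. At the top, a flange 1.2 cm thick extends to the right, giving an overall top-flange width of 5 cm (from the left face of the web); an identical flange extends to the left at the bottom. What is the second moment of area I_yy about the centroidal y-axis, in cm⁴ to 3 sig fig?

Break the section into simple shapes (no overlaps), measuring from the bottom-left corner of the bounding box.
Web: 1.4 × 19, A = 26.6 cm², x = 4.3 cm, Ī = 4.3447 cm⁴.
Top flange (beyond web): 3.6 × 1.2, A = 4.32 cm², x = 6.8 cm, Ī = 4.6656 cm⁴.
Bottom flange (beyond web): 3.6 × 1.2, A = 4.32 cm², x = 1.8 cm, Ī = 4.6656 cm⁴.
Centroid: x̄ = ΣA·x / ΣA = 4.3 cm.
Transfer each piece to the centroidal y-axis using Ī + A·d² with d = x − 4.3:
  web: d = 0 cm → contributes +4.3447 cm⁴
  top flange (beyond web): d = 2.5 cm → contributes +31.666 cm⁴
  bottom flange (beyond web): d = -2.5 cm → contributes +31.666 cm⁴
Total I = 67.676 cm⁴.

I_yy ≈ 67.7 cm⁴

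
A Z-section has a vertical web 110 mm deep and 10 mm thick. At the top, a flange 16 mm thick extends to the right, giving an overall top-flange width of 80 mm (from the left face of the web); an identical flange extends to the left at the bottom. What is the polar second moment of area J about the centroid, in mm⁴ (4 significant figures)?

Decompose the section into non-overlapping parts with the origin at the bottom-left of its bounding rectangle.
Web: 10 × 110, A = 1 100 mm², y = 55 mm, Ī = 1 109 167 mm⁴.
Top flange (beyond web): 70 × 16, A = 1 120 mm², y = 102 mm, Ī = 23893.3 mm⁴.
Bottom flange (beyond web): 70 × 16, A = 1 120 mm², y = 8 mm, Ī = 23893.3 mm⁴.
Centroid: ȳ = ΣA·y / ΣA = 55 mm.
Transfer each piece to the centroidal x-axis using Ī + A·d² with d = y − 55:
  web: d = 0 mm → contributes +1 109 167 mm⁴
  top flange (beyond web): d = 47 mm → contributes +2 497 973 mm⁴
  bottom flange (beyond web): d = -47 mm → contributes +2 497 973 mm⁴
Total I = 6 105 113 mm⁴.
For the y-axis: x̄ = 75 mm.
Repeating about the centroidal y-axis gives I_y = 4 507 833 mm⁴.
Polar second moment: J = I_x + I_y = 10 612 947 mm⁴.

J ≈ 1.061 × 10⁷ mm⁴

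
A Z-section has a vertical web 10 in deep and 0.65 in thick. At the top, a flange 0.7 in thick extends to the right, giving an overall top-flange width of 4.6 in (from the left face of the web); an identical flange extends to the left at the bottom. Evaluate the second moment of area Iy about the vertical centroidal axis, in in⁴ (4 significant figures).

Break the section into simple shapes (no overlaps), measuring from the bottom-left corner of the bounding box.
Web: 0.65 × 10, A = 6.5 in², x = 4.275 in, Ī = 0.228854 in⁴.
Top flange (beyond web): 3.95 × 0.7, A = 2.765 in², x = 6.575 in, Ī = 3.59508 in⁴.
Bottom flange (beyond web): 3.95 × 0.7, A = 2.765 in², x = 1.975 in, Ī = 3.59508 in⁴.
Centroid: x̄ = ΣA·x / ΣA = 4.275 in.
Transfer each piece to the vertical centroidal axis using Ī + A·d² with d = x − 4.275:
  web: d = 0 in → contributes +0.228854 in⁴
  top flange (beyond web): d = 2.3 in → contributes +18.2219 in⁴
  bottom flange (beyond web): d = -2.3 in → contributes +18.2219 in⁴
Total I = 36.6727 in⁴.

Iy ≈ 36.67 in⁴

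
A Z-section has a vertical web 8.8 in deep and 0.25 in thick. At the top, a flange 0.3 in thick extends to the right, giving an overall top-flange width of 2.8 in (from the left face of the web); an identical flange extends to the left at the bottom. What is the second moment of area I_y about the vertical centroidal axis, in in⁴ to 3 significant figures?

Decompose the section into non-overlapping parts with the origin at the bottom-left of its bounding rectangle.
Web: 0.25 × 8.8, A = 2.2 in², x = 2.675 in, Ī = 0.011458 in⁴.
Top flange (beyond web): 2.55 × 0.3, A = 0.765 in², x = 4.075 in, Ī = 0.41453 in⁴.
Bottom flange (beyond web): 2.55 × 0.3, A = 0.765 in², x = 1.275 in, Ī = 0.41453 in⁴.
Centroid: x̄ = ΣA·x / ΣA = 2.675 in.
Transfer each piece to the vertical centroidal axis using Ī + A·d² with d = x − 2.675:
  web: d = 0 in → contributes +0.011458 in⁴
  top flange (beyond web): d = 1.4 in → contributes +1.9139 in⁴
  bottom flange (beyond web): d = -1.4 in → contributes +1.9139 in⁴
Total I = 3.8393 in⁴.

I_y ≈ 3.84 in⁴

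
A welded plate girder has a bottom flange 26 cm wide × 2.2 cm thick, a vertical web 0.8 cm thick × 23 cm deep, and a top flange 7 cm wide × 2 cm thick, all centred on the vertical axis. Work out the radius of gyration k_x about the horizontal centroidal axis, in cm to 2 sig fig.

Break the section into simple shapes (no overlaps), measuring from the bottom-left corner of the bounding box.
Bottom plate: 26 × 2.2, A = 57.2 cm², y = 1.1 cm, Ī = 23.07 cm⁴.
Web plate: 0.8 × 23, A = 18.4 cm², y = 13.7 cm, Ī = 811.1 cm⁴.
Top plate: 7 × 2, A = 14 cm², y = 26.2 cm, Ī = 4.667 cm⁴.
Centroid: ȳ = ΣA·y / ΣA = 7.609 cm.
Transfer each piece to the horizontal centroidal axis using Ī + A·d² with d = y − 7.609:
  bottom plate: d = -6.509 cm → contributes +2 447 cm⁴
  web plate: d = 6.091 cm → contributes +1 494 cm⁴
  top plate: d = 18.59 cm → contributes +4 843 cm⁴
Total I = 8 784 cm⁴.
Radius of gyration: k = √(I/A) = √(8 784 / 89.6) = 9.901 cm.

k_x ≈ 9.9 cm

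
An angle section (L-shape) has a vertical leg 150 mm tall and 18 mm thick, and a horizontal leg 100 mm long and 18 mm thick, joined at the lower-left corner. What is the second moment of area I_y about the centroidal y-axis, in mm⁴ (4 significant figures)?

Split into non-overlapping primitives; take the origin at the lower-left of the bounding box.
Vertical leg: 18 × 150, A = 2 700 mm², x = 9 mm, Ī = 72 900 mm⁴.
Horizontal leg (remainder): 82 × 18, A = 1 476 mm², x = 59 mm, Ī = 827 052 mm⁴.
Centroid: x̄ = ΣA·x / ΣA = 26.6724 mm.
Transfer each piece to the centroidal y-axis using Ī + A·d² with d = x − 26.6724:
  vertical leg: d = -17.6724 mm → contributes +916 148 mm⁴
  horizontal leg (remainder): d = 32.3276 mm → contributes +2 369 579 mm⁴
Total I = 3 285 728 mm⁴.

I_y ≈ 3.286 × 10⁶ mm⁴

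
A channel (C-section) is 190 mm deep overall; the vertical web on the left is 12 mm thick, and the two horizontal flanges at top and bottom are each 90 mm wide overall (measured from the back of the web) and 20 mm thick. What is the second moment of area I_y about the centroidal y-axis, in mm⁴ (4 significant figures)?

Decompose the section into non-overlapping parts with the origin at the bottom-left of its bounding rectangle.
Web: 12 × 190, A = 2 280 mm², x = 6 mm, Ī = 27 360 mm⁴.
Top flange (beyond web): 78 × 20, A = 1 560 mm², x = 51 mm, Ī = 790 920 mm⁴.
Bottom flange (beyond web): 78 × 20, A = 1 560 mm², x = 51 mm, Ī = 790 920 mm⁴.
Centroid: x̄ = ΣA·x / ΣA = 32 mm.
Transfer each piece to the centroidal y-axis using Ī + A·d² with d = x − 32:
  web: d = -26 mm → contributes +1 568 640 mm⁴
  top flange (beyond web): d = 19 mm → contributes +1 354 080 mm⁴
  bottom flange (beyond web): d = 19 mm → contributes +1 354 080 mm⁴
Total I = 4 276 800 mm⁴.

I_y ≈ 4.277 × 10⁶ mm⁴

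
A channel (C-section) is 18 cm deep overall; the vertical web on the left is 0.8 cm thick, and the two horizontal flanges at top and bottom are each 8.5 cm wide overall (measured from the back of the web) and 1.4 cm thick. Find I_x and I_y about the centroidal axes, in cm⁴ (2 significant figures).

Break the section into simple shapes (no overlaps), measuring from the bottom-left corner of the bounding box.
Web: 0.8 × 18, A = 14.4 cm², y = 9 cm, Ī = 388.8 cm⁴.
Top flange (beyond web): 7.7 × 1.4, A = 10.78 cm², y = 17.3 cm, Ī = 1.761 cm⁴.
Bottom flange (beyond web): 7.7 × 1.4, A = 10.78 cm², y = 0.7 cm, Ī = 1.761 cm⁴.
By symmetry the centroid is at mid-height, ȳ = 9 cm.
Transfer each piece to the centroidal x-axis using Ī + A·d² with d = y − 9:
  web: d = 0 cm → contributes +388.8 cm⁴
  top flange (beyond web): d = 8.3 cm → contributes +744.4 cm⁴
  bottom flange (beyond web): d = -8.3 cm → contributes +744.4 cm⁴
Total I = 1 878 cm⁴.
For the y-axis: x̄ = 2.948 cm.
Repeating about the centroidal y-axis gives I_y = 263.2 cm⁴.

I_x ≈ 1900 cm⁴, I_y ≈ 260 cm⁴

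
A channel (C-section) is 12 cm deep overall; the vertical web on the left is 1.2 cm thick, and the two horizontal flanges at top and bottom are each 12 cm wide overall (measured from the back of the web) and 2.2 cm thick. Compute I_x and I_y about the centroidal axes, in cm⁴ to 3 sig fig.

Break the section into simple shapes (no overlaps), measuring from the bottom-left corner of the bounding box.
Web: 1.2 × 12, A = 14.4 cm², y = 6 cm, Ī = 172.8 cm⁴.
Top flange (beyond web): 10.8 × 2.2, A = 23.76 cm², y = 10.9 cm, Ī = 9.5832 cm⁴.
Bottom flange (beyond web): 10.8 × 2.2, A = 23.76 cm², y = 1.1 cm, Ī = 9.5832 cm⁴.
By symmetry the centroid is at mid-height, ȳ = 6 cm.
Transfer each piece to the centroidal x-axis using Ī + A·d² with d = y − 6:
  web: d = 0 cm → contributes +172.8 cm⁴
  top flange (beyond web): d = 4.9 cm → contributes +580.06 cm⁴
  bottom flange (beyond web): d = -4.9 cm → contributes +580.06 cm⁴
Total I = 1332.9 cm⁴.
For the y-axis: x̄ = 5.2047 cm.
Repeating about the centroidal y-axis gives I_y = 861.46 cm⁴.

I_x ≈ 1330 cm⁴, I_y ≈ 861 cm⁴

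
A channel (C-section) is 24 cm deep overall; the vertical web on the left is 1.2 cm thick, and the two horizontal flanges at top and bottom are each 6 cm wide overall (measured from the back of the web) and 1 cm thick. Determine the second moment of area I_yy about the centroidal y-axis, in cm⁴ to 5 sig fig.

Break the section into simple shapes (no overlaps), measuring from the bottom-left corner of the bounding box.
Web: 1.2 × 24, A = 28.8 cm², x = 0.6 cm, Ī = 3.456 cm⁴.
Top flange (beyond web): 4.8 × 1, A = 4.8 cm², x = 3.6 cm, Ī = 9.216 cm⁴.
Bottom flange (beyond web): 4.8 × 1, A = 4.8 cm², x = 3.6 cm, Ī = 9.216 cm⁴.
Centroid: x̄ = ΣA·x / ΣA = 1.35 cm.
Transfer each piece to the centroidal y-axis using Ī + A·d² with d = x − 1.35:
  web: d = -0.75 cm → contributes +19.656 cm⁴
  top flange (beyond web): d = 2.25 cm → contributes +33.516 cm⁴
  bottom flange (beyond web): d = 2.25 cm → contributes +33.516 cm⁴
Total I = 86.688 cm⁴.

I_yy ≈ 86.688 cm⁴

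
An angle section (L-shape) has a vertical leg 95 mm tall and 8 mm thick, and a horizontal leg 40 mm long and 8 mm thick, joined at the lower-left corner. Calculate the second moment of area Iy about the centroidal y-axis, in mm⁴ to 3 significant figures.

Decompose the section into non-overlapping parts with the origin at the bottom-left of its bounding rectangle.
Vertical leg: 8 × 95, A = 760 mm², x = 4 mm, Ī = 4053.3 mm⁴.
Horizontal leg (remainder): 32 × 8, A = 256 mm², x = 24 mm, Ī = 21 845 mm⁴.
Centroid: x̄ = ΣA·x / ΣA = 9.0394 mm.
Transfer each piece to the centroidal y-axis using Ī + A·d² with d = x − 9.0394:
  vertical leg: d = -5.0394 mm → contributes +23 354 mm⁴
  horizontal leg (remainder): d = 14.961 mm → contributes +79 143 mm⁴
Total I = 102 497 mm⁴.

Iy ≈ 1.02 × 10⁵ mm⁴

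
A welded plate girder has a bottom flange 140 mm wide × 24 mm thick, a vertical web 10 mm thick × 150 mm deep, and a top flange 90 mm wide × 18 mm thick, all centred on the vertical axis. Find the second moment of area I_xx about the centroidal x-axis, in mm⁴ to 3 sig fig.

Treat the section as a set of non-overlapping primitives; coordinates are from the bounding-box lower-left.
Bottom plate: 140 × 24, A = 3 360 mm², y = 12 mm, Ī = 161 280 mm⁴.
Web plate: 10 × 150, A = 1 500 mm², y = 99 mm, Ī = 2 812 500 mm⁴.
Top plate: 90 × 18, A = 1 620 mm², y = 183 mm, Ī = 43 740 mm⁴.
Centroid: ȳ = ΣA·y / ΣA = 74.889 mm.
Transfer each piece to the centroidal x-axis using Ī + A·d² with d = y − 74.889:
  bottom plate: d = -62.889 mm → contributes +13 450 121 mm⁴
  web plate: d = 24.111 mm → contributes +3 684 519 mm⁴
  top plate: d = 108.11 mm → contributes +18 978 320 mm⁴
Total I = 36 112 960 mm⁴.

I_xx ≈ 3.61 × 10⁷ mm⁴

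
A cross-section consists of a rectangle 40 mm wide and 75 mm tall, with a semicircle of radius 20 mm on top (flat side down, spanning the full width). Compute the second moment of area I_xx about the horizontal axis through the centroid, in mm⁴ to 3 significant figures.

Decompose the section into non-overlapping parts with the origin at the bottom-left of its bounding rectangle.
Rectangular body: 40 × 75, A = 3 000 mm², y = 37.5 mm, Ī = 1 406 250 mm⁴.
Semicircular cap: semicircle r = 20, A = 628.32 mm², y = 83.488 mm, Ī = 17 561 mm⁴.
Centroid: ȳ = ΣA·y / ΣA = 45.464 mm.
Transfer each piece to the horizontal axis through the centroid using Ī + A·d² with d = y − 45.464:
  rectangular body: d = -7.9638 mm → contributes +1 596 517 mm⁴
  semicircular cap: d = 38.024 mm → contributes +926 021 mm⁴
Total I = 2 522 538 mm⁴.

I_xx ≈ 2.52 × 10⁶ mm⁴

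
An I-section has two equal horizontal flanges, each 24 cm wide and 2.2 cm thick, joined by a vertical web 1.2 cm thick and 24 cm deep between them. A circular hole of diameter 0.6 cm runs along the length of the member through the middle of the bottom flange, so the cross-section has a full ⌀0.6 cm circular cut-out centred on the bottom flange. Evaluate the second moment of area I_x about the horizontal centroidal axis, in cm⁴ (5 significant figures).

Split into non-overlapping primitives; take the origin at the lower-left of the bounding box.
Bottom flange: 24 × 2.2, A = 52.8 cm², y = 1.1 cm, Ī = 21.296 cm⁴.
Web: 1.2 × 24, A = 28.8 cm², y = 14.2 cm, Ī = 1382.4 cm⁴.
Top flange: 24 × 2.2, A = 52.8 cm², y = 27.3 cm, Ī = 21.296 cm⁴.
Hole (subtracted): ⌀0.6, A = 0.2827433 cm², y = 1.1 cm, Ī = 0.006361725 cm⁴.
Centroid: ȳ = ΣA·y / ΣA = 14.22762 cm.
Transfer each piece to the horizontal centroidal axis using Ī + A·d² with d = y − 14.22762:
  bottom flange: d = -13.12762 cm → contributes +9120.549 cm⁴
  web: d = -0.02761716 cm → contributes +1382.422 cm⁴
  top flange: d = 13.07238 cm → contributes +9044.14 cm⁴
  hole: d = -13.12762 cm → contributes −48.73275 cm⁴
Total I = 19498.38 cm⁴.

I_x ≈ 1.9498 × 10⁴ cm⁴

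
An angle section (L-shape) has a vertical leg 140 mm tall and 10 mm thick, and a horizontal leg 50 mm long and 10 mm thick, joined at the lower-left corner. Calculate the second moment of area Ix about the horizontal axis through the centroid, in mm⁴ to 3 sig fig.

Split into non-overlapping primitives; take the origin at the lower-left of the bounding box.
Vertical leg: 10 × 140, A = 1 400 mm², y = 70 mm, Ī = 2 286 667 mm⁴.
Horizontal leg (remainder): 40 × 10, A = 400 mm², y = 5 mm, Ī = 3333.3 mm⁴.
Centroid: ȳ = ΣA·y / ΣA = 55.556 mm.
Transfer each piece to the horizontal axis through the centroid using Ī + A·d² with d = y − 55.556:
  vertical leg: d = 14.444 mm → contributes +2 578 765 mm⁴
  horizontal leg (remainder): d = -50.556 mm → contributes +1 025 679 mm⁴
Total I = 3 604 444 mm⁴.

Ix ≈ 3.60 × 10⁶ mm⁴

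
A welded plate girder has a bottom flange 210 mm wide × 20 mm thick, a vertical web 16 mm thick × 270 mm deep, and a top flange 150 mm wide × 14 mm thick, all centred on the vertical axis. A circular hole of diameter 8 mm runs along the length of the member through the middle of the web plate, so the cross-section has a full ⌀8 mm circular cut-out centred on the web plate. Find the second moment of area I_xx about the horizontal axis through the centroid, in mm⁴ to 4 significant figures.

Decompose the section into non-overlapping parts with the origin at the bottom-left of its bounding rectangle.
Bottom plate: 210 × 20, A = 4 200 mm², y = 10 mm, Ī = 140 000 mm⁴.
Web plate: 16 × 270, A = 4 320 mm², y = 155 mm, Ī = 26 244 000 mm⁴.
Top plate: 150 × 14, A = 2 100 mm², y = 297 mm, Ī = 34 300 mm⁴.
Hole (subtracted): ⌀8, A = 50.2655 mm², y = 155 mm, Ī = 201.062 mm⁴.
Centroid: ȳ = ΣA·y / ΣA = 125.595 mm.
Transfer each piece to the horizontal axis through the centroid using Ī + A·d² with d = y − 125.595:
  bottom plate: d = -115.595 mm → contributes +56 261 536 mm⁴
  web plate: d = 29.4047 mm → contributes +29 979 232 mm⁴
  top plate: d = 171.405 mm → contributes +61 731 408 mm⁴
  hole: d = 29.4047 mm → contributes −43662.5 mm⁴
Total I = 147 928 514 mm⁴.

I_xx ≈ 1.479 × 10⁸ mm⁴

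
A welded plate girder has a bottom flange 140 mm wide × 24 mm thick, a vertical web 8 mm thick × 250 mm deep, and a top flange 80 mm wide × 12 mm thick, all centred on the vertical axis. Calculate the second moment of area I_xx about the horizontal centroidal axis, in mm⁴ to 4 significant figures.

Split into non-overlapping primitives; take the origin at the lower-left of the bounding box.
Bottom plate: 140 × 24, A = 3 360 mm², y = 12 mm, Ī = 161 280 mm⁴.
Web plate: 8 × 250, A = 2 000 mm², y = 149 mm, Ī = 10 416 667 mm⁴.
Top plate: 80 × 12, A = 960 mm², y = 280 mm, Ī = 11 520 mm⁴.
Centroid: ȳ = ΣA·y / ΣA = 96.0633 mm.
Transfer each piece to the horizontal centroidal axis using Ī + A·d² with d = y − 96.0633:
  bottom plate: d = -84.0633 mm → contributes +23 905 180 mm⁴
  web plate: d = 52.9367 mm → contributes +16 021 257 mm⁴
  top plate: d = 183.937 mm → contributes +32 490 924 mm⁴
Total I = 72 417 361 mm⁴.

I_xx ≈ 7.242 × 10⁷ mm⁴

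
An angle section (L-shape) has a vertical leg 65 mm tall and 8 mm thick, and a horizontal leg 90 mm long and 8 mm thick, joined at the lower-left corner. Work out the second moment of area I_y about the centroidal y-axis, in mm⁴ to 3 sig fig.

Decompose the section into non-overlapping parts with the origin at the bottom-left of its bounding rectangle.
Vertical leg: 8 × 65, A = 520 mm², x = 4 mm, Ī = 2773.3 mm⁴.
Horizontal leg (remainder): 82 × 8, A = 656 mm², x = 49 mm, Ī = 367 579 mm⁴.
Centroid: x̄ = ΣA·x / ΣA = 29.102 mm.
Transfer each piece to the centroidal y-axis using Ī + A·d² with d = x − 29.102:
  vertical leg: d = -25.102 mm → contributes +330 432 mm⁴
  horizontal leg (remainder): d = 19.898 mm → contributes +627 308 mm⁴
Total I = 957 740 mm⁴.

I_y ≈ 9.58 × 10⁵ mm⁴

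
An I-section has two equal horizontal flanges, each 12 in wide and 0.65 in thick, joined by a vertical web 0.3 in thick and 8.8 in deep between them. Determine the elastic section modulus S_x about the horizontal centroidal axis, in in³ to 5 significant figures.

S_x ≈ 72.449 in³

Split into non-overlapping primitives; take the origin at the lower-left of the bounding box.
Bottom flange: 12 × 0.65, A = 7.8 in², y = 0.325 in, Ī = 0.274625 in⁴.
Web: 0.3 × 8.8, A = 2.64 in², y = 5.05 in, Ī = 17.0368 in⁴.
Top flange: 12 × 0.65, A = 7.8 in², y = 9.775 in, Ī = 0.274625 in⁴.
By symmetry the centroid is at mid-height, ȳ = 5.05 in.
Transfer each piece to the horizontal centroidal axis using Ī + A·d² with d = y − 5.05:
  bottom flange: d = -4.725 in → contributes +174.4145 in⁴
  web: d = 0 in → contributes +17.0368 in⁴
  top flange: d = 4.725 in → contributes +174.4145 in⁴
Total I = 365.8658 in⁴.
Extreme fibre distance c = 5.05 in; S = I/c = 72.44867 in³.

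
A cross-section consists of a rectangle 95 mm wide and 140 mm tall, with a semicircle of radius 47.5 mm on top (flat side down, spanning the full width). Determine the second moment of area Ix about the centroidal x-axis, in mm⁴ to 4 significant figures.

Break the section into simple shapes (no overlaps), measuring from the bottom-left corner of the bounding box.
Rectangular body: 95 × 140, A = 13 300 mm², y = 70 mm, Ī = 21 723 333 mm⁴.
Semicircular cap: semicircle r = 47.5, A = 3544.11 mm², y = 160.16 mm, Ī = 558 736 mm⁴.
Centroid: ȳ = ΣA·y / ΣA = 88.9702 mm.
Transfer each piece to the centroidal x-axis using Ī + A·d² with d = y − 88.9702:
  rectangular body: d = -18.9702 mm → contributes +26 509 567 mm⁴
  semicircular cap: d = 71.1895 mm → contributes +18 520 066 mm⁴
Total I = 45 029 633 mm⁴.

Ix ≈ 4.503 × 10⁷ mm⁴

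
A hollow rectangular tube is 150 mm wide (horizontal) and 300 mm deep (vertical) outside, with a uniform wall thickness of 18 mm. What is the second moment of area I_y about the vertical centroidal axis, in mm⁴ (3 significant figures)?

Break the section into simple shapes (no overlaps), measuring from the bottom-left corner of the bounding box.
Outer rectangle: 150 × 300, A = 45 000 mm², x = 75 mm, Ī = 84 375 000 mm⁴.
Inner void (subtracted): 114 × 264, A = 30 096 mm², x = 75 mm, Ī = 32 593 968 mm⁴.
By symmetry the centroid is at mid-width, x̄ = 75 mm.
All pieces are centred on the vertical centroidal axis, so I = ΣĪ (holes subtracted) = 51 781 032 mm⁴.

I_y ≈ 5.18 × 10⁷ mm⁴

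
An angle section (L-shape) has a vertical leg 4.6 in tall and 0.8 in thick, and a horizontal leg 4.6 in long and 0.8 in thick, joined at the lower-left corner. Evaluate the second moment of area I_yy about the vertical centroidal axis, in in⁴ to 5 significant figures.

Treat the section as a set of non-overlapping primitives; coordinates are from the bounding-box lower-left.
Vertical leg: 0.8 × 4.6, A = 3.68 in², x = 0.4 in, Ī = 0.1962667 in⁴.
Horizontal leg (remainder): 3.8 × 0.8, A = 3.04 in², x = 2.7 in, Ī = 3.658133 in⁴.
Centroid: x̄ = ΣA·x / ΣA = 1.440476 in.
Transfer each piece to the vertical centroidal axis using Ī + A·d² with d = x − 1.440476:
  vertical leg: d = -1.040476 in → contributes +4.1802 in⁴
  horizontal leg (remainder): d = 1.259524 in → contributes +8.48079 in⁴
Total I = 12.66099 in⁴.

I_yy ≈ 12.661 in⁴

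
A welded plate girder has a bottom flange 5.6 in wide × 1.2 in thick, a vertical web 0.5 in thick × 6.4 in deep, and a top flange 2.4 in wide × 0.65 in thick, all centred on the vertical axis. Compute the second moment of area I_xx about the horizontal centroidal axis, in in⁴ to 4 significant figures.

I_xx ≈ 93.23 in⁴

Break the section into simple shapes (no overlaps), measuring from the bottom-left corner of the bounding box.
Bottom plate: 5.6 × 1.2, A = 6.72 in², y = 0.6 in, Ī = 0.8064 in⁴.
Web plate: 0.5 × 6.4, A = 3.2 in², y = 4.4 in, Ī = 10.9227 in⁴.
Top plate: 2.4 × 0.65, A = 1.56 in², y = 7.925 in, Ī = 0.054925 in⁴.
Centroid: ȳ = ΣA·y / ΣA = 2.65462 in.
Transfer each piece to the horizontal centroidal axis using Ī + A·d² with d = y − 2.65462:
  bottom plate: d = -2.05462 in → contributes +29.1745 in⁴
  web plate: d = 1.74538 in → contributes +20.671 in⁴
  top plate: d = 5.27038 in → contributes +43.387 in⁴
Total I = 93.2325 in⁴.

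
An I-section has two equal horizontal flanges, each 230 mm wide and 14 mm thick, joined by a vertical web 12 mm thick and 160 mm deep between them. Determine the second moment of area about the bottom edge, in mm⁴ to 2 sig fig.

Treat the section as a set of non-overlapping primitives; coordinates are from the bounding-box lower-left.
Bottom flange: 230 × 14, A = 3 220 mm², y = 7 mm, Ī = 52 593 mm⁴.
Web: 12 × 160, A = 1 920 mm², y = 94 mm, Ī = 4 096 000 mm⁴.
Top flange: 230 × 14, A = 3 220 mm², y = 181 mm, Ī = 52 593 mm⁴.
Transfer each piece to the bottom edge using Ī + A·d² with d = y − 0:
  bottom flange: d = 7 mm → contributes +210 373 mm⁴
  web: d = 94 mm → contributes +21 061 120 mm⁴
  top flange: d = 181 mm → contributes +105 543 013 mm⁴
Total I = 126 814 507 mm⁴.

I_base ≈ 1.3 × 10⁸ mm⁴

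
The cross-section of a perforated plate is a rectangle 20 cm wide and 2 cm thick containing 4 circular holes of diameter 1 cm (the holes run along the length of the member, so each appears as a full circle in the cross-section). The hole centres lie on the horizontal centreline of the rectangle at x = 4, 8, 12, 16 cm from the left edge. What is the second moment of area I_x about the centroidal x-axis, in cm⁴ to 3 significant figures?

Break the section into simple shapes (no overlaps), measuring from the bottom-left corner of the bounding box.
Plate: 20 × 2, A = 40 cm², y = 1 cm, Ī = 13.333 cm⁴.
Hole 1 (subtracted): ⌀1, A = 0.7854 cm², y = 1 cm, Ī = 0.049087 cm⁴.
Hole 2 (subtracted): ⌀1, A = 0.7854 cm², y = 1 cm, Ī = 0.049087 cm⁴.
Hole 3 (subtracted): ⌀1, A = 0.7854 cm², y = 1 cm, Ī = 0.049087 cm⁴.
Hole 4 (subtracted): ⌀1, A = 0.7854 cm², y = 1 cm, Ī = 0.049087 cm⁴.
By symmetry the centroid is at mid-height, ȳ = 1 cm.
All pieces are centred on the centroidal x-axis, so I = ΣĪ (holes subtracted) = 13.137 cm⁴.

I_x ≈ 13.1 cm⁴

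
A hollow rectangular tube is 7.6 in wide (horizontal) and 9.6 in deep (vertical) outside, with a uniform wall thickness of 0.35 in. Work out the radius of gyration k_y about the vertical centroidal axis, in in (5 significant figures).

Decompose the section into non-overlapping parts with the origin at the bottom-left of its bounding rectangle.
Outer rectangle: 7.6 × 9.6, A = 72.96 in², x = 3.8 in, Ī = 351.1808 in⁴.
Inner void (subtracted): 6.9 × 8.9, A = 61.41 in², x = 3.8 in, Ī = 243.6442 in⁴.
By symmetry the centroid is at mid-width, x̄ = 3.8 in.
All pieces are centred on the vertical centroidal axis, so I = ΣĪ (holes subtracted) = 107.5366 in⁴.
Radius of gyration: k = √(I/A) = √(107.5366 / 11.55) = 3.051316 in.

k_y ≈ 3.0513 in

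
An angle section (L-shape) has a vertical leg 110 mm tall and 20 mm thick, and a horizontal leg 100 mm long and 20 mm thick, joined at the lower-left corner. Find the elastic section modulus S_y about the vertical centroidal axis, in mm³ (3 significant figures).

S_y ≈ 4.70 × 10⁴ mm³

Break the section into simple shapes (no overlaps), measuring from the bottom-left corner of the bounding box.
Vertical leg: 20 × 110, A = 2 200 mm², x = 10 mm, Ī = 73 333 mm⁴.
Horizontal leg (remainder): 80 × 20, A = 1 600 mm², x = 60 mm, Ī = 853 333 mm⁴.
Centroid: x̄ = ΣA·x / ΣA = 31.053 mm.
Transfer each piece to the vertical centroidal axis using Ī + A·d² with d = x − 31.053:
  vertical leg: d = -21.053 mm → contributes +1 048 403 mm⁴
  horizontal leg (remainder): d = 28.947 mm → contributes +2 194 054 mm⁴
Total I = 3 242 456 mm⁴.
Extreme fibre distance c = 68.947 mm; S = I/c = 47 028 mm³.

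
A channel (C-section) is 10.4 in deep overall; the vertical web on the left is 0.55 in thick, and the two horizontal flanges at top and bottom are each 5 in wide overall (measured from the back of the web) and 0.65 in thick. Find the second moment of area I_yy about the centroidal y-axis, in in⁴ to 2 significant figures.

I_yy ≈ 28 in⁴

Treat the section as a set of non-overlapping primitives; coordinates are from the bounding-box lower-left.
Web: 0.55 × 10.4, A = 5.72 in², x = 0.275 in, Ī = 0.1442 in⁴.
Top flange (beyond web): 4.45 × 0.65, A = 2.893 in², x = 2.775 in, Ī = 4.773 in⁴.
Bottom flange (beyond web): 4.45 × 0.65, A = 2.893 in², x = 2.775 in, Ī = 4.773 in⁴.
Centroid: x̄ = ΣA·x / ΣA = 1.532 in.
Transfer each piece to the centroidal y-axis using Ī + A·d² with d = x − 1.532:
  web: d = -1.257 in → contributes +9.183 in⁴
  top flange (beyond web): d = 1.243 in → contributes +9.242 in⁴
  bottom flange (beyond web): d = 1.243 in → contributes +9.242 in⁴
Total I = 27.67 in⁴.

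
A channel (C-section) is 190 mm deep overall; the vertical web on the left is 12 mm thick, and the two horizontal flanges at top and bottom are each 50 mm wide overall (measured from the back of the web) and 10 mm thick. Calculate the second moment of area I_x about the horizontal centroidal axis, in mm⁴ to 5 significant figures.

Split into non-overlapping primitives; take the origin at the lower-left of the bounding box.
Web: 12 × 190, A = 2 280 mm², y = 95 mm, Ī = 6 859 000 mm⁴.
Top flange (beyond web): 38 × 10, A = 380 mm², y = 185 mm, Ī = 3166.667 mm⁴.
Bottom flange (beyond web): 38 × 10, A = 380 mm², y = 5 mm, Ī = 3166.667 mm⁴.
By symmetry the centroid is at mid-height, ȳ = 95 mm.
Transfer each piece to the horizontal centroidal axis using Ī + A·d² with d = y − 95:
  web: d = 0 mm → contributes +6 859 000 mm⁴
  top flange (beyond web): d = 90 mm → contributes +3 081 167 mm⁴
  bottom flange (beyond web): d = -90 mm → contributes +3 081 167 mm⁴
Total I = 13 021 333 mm⁴.

I_x ≈ 1.3021 × 10⁷ mm⁴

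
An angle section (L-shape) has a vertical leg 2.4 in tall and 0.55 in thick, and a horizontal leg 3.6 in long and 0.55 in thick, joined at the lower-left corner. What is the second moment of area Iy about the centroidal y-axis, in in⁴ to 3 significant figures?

Decompose the section into non-overlapping parts with the origin at the bottom-left of its bounding rectangle.
Vertical leg: 0.55 × 2.4, A = 1.32 in², x = 0.275 in, Ī = 0.033275 in⁴.
Horizontal leg (remainder): 3.05 × 0.55, A = 1.6775 in², x = 2.075 in, Ī = 1.3004 in⁴.
Centroid: x̄ = ΣA·x / ΣA = 1.2823 in.
Transfer each piece to the centroidal y-axis using Ī + A·d² with d = x − 1.2823:
  vertical leg: d = -1.0073 in → contributes +1.3727 in⁴
  horizontal leg (remainder): d = 0.79266 in → contributes +2.3544 in⁴
Total I = 3.7271 in⁴.

Iy ≈ 3.73 in⁴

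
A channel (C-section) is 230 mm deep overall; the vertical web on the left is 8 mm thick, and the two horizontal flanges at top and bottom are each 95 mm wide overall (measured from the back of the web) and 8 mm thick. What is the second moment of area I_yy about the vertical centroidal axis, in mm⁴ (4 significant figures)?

Treat the section as a set of non-overlapping primitives; coordinates are from the bounding-box lower-left.
Web: 8 × 230, A = 1 840 mm², x = 4 mm, Ī = 9813.33 mm⁴.
Top flange (beyond web): 87 × 8, A = 696 mm², x = 51.5 mm, Ī = 439 002 mm⁴.
Bottom flange (beyond web): 87 × 8, A = 696 mm², x = 51.5 mm, Ī = 439 002 mm⁴.
Centroid: x̄ = ΣA·x / ΣA = 24.4579 mm.
Transfer each piece to the vertical centroidal axis using Ī + A·d² with d = x − 24.4579:
  web: d = -20.4579 mm → contributes +779 902 mm⁴
  top flange (beyond web): d = 27.0421 mm → contributes +947 969 mm⁴
  bottom flange (beyond web): d = 27.0421 mm → contributes +947 969 mm⁴
Total I = 2 675 840 mm⁴.

I_yy ≈ 2.676 × 10⁶ mm⁴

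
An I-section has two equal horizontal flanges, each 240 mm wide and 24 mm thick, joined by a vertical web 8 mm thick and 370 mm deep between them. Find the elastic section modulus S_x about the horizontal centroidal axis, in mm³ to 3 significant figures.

S_x ≈ 2.30 × 10⁶ mm³

Decompose the section into non-overlapping parts with the origin at the bottom-left of its bounding rectangle.
Bottom flange: 240 × 24, A = 5 760 mm², y = 12 mm, Ī = 276 480 mm⁴.
Web: 8 × 370, A = 2 960 mm², y = 209 mm, Ī = 33 768 667 mm⁴.
Top flange: 240 × 24, A = 5 760 mm², y = 406 mm, Ī = 276 480 mm⁴.
By symmetry the centroid is at mid-height, ȳ = 209 mm.
Transfer each piece to the horizontal centroidal axis using Ī + A·d² with d = y − 209:
  bottom flange: d = -197 mm → contributes +223 816 320 mm⁴
  web: d = 0 mm → contributes +33 768 667 mm⁴
  top flange: d = 197 mm → contributes +223 816 320 mm⁴
Total I = 481 401 307 mm⁴.
Extreme fibre distance c = 209 mm; S = I/c = 2 303 356 mm³.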